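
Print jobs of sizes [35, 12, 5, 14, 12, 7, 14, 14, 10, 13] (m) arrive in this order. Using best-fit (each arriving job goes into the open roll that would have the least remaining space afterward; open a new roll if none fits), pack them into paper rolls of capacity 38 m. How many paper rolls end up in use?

4

  35 → roll 1 (new)  [load 35/38]
  12 → roll 2 (new)  [load 12/38]
  5 → roll 2  [load 17/38]
  14 → roll 2  [load 31/38]
  12 → roll 3 (new)  [load 12/38]
  7 → roll 2  [load 38/38]
  14 → roll 3  [load 26/38]
  14 → roll 4 (new)  [load 14/38]
  10 → roll 3  [load 36/38]
  13 → roll 4  [load 27/38]
4 paper rolls opened.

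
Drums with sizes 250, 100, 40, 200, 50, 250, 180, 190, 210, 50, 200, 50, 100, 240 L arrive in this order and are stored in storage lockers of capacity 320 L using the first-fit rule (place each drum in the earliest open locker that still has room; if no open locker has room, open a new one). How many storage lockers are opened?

  250 → locker 1 (new)  [load 250/320]
  100 → locker 2 (new)  [load 100/320]
  40 → locker 1  [load 290/320]
  200 → locker 2  [load 300/320]
  50 → locker 3 (new)  [load 50/320]
  250 → locker 3  [load 300/320]
  180 → locker 4 (new)  [load 180/320]
  190 → locker 5 (new)  [load 190/320]
  210 → locker 6 (new)  [load 210/320]
  50 → locker 4  [load 230/320]
  200 → locker 7 (new)  [load 200/320]
  50 → locker 4  [load 280/320]
  100 → locker 5  [load 290/320]
  240 → locker 8 (new)  [load 240/320]
8 storage lockers opened.

8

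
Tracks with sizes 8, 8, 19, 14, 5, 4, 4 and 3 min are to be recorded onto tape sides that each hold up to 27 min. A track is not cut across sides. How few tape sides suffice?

Total = 19 + 14 + 8 + 8 + 5 + 4 + 4 + 3 = 65 min.
Lower bound: ⌈65/27⌉ = 3 tape sides.
A packing using 3 tape sides:
  side 1: 19 + 8 = 27
  side 2: 14 + 8 + 5 = 27
  side 3: 4 + 4 + 3 = 11
This matches the lower bound, so 3 is optimal.

3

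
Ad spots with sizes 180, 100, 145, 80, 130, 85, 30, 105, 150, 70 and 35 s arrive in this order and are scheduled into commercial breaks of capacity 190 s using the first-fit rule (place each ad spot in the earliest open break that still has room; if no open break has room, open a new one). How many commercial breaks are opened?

  180 → break 1 (new)  [load 180/190]
  100 → break 2 (new)  [load 100/190]
  145 → break 3 (new)  [load 145/190]
  80 → break 2  [load 180/190]
  130 → break 4 (new)  [load 130/190]
  85 → break 5 (new)  [load 85/190]
  30 → break 3  [load 175/190]
  105 → break 5  [load 190/190]
  150 → break 6 (new)  [load 150/190]
  70 → break 7 (new)  [load 70/190]
  35 → break 4  [load 165/190]
7 commercial breaks opened.

7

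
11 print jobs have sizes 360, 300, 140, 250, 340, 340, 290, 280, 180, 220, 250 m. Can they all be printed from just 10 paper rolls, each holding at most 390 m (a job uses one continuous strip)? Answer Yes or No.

A valid assignment using 10 paper rolls:
  roll 1: 360 = 360
  roll 2: 340 = 340
  roll 3: 340 = 340
  roll 4: 300 = 300
  roll 5: 290 = 290
  roll 6: 280 = 280
  roll 7: 250 + 140 = 390
  roll 8: 250 = 250
  roll 9: 220 = 220
  roll 10: 180 = 180
Every load is within 390 m, so 10 paper rolls suffice.

Yes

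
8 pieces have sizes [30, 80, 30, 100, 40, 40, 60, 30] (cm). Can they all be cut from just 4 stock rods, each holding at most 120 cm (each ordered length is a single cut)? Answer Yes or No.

Yes

A valid assignment using 4 stock rods:
  stock rod 1: 100 = 100
  stock rod 2: 80 + 40 = 120
  stock rod 3: 60 + 40 = 100
  stock rod 4: 30 + 30 + 30 = 90
Every load is within 120 cm, so 4 stock rods suffice.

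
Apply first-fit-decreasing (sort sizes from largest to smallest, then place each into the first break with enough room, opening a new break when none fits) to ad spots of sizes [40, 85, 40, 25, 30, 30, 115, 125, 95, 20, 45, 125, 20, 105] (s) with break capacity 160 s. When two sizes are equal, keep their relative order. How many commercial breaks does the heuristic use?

6

Sorted descending: 125, 125, 115, 105, 95, 85, 45, 40, 40, 30, 30, 25, 20, 20.
  125 → break 1 (new)  [load 125/160]
  125 → break 2 (new)  [load 125/160]
  115 → break 3 (new)  [load 115/160]
  105 → break 4 (new)  [load 105/160]
  95 → break 5 (new)  [load 95/160]
  85 → break 6 (new)  [load 85/160]
  45 → break 3  [load 160/160]
  40 → break 4  [load 145/160]
  40 → break 5  [load 135/160]
  30 → break 1  [load 155/160]
  30 → break 2  [load 155/160]
  25 → break 5  [load 160/160]
  20 → break 6  [load 105/160]
  20 → break 6  [load 125/160]
6 commercial breaks opened.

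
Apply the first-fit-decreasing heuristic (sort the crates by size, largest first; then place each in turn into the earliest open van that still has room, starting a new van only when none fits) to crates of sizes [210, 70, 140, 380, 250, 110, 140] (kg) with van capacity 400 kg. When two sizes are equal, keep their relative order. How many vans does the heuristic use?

Sorted descending: 380, 250, 210, 140, 140, 110, 70.
  380 → van 1 (new)  [load 380/400]
  250 → van 2 (new)  [load 250/400]
  210 → van 3 (new)  [load 210/400]
  140 → van 2  [load 390/400]
  140 → van 3  [load 350/400]
  110 → van 4 (new)  [load 110/400]
  70 → van 4  [load 180/400]
4 vans opened.

4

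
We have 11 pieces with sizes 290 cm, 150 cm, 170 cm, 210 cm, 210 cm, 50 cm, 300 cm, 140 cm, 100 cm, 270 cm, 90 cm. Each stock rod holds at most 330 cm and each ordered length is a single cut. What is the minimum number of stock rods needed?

Total = 300 + 290 + 270 + 210 + 210 + 170 + 150 + 140 + 100 + 90 + 50 = 1980 cm.
Lower bound: ⌈1980/330⌉ = 6 stock rods.
A packing using 7 stock rods:
  stock rod 1: 300 = 300
  stock rod 2: 290 = 290
  stock rod 3: 270 + 50 = 320
  stock rod 4: 210 + 100 = 310
  stock rod 5: 210 + 90 = 300
  stock rod 6: 170 + 150 = 320
  stock rod 7: 140 = 140
No arrangement into 6 stock rods stays within capacity, so 7 is optimal.

7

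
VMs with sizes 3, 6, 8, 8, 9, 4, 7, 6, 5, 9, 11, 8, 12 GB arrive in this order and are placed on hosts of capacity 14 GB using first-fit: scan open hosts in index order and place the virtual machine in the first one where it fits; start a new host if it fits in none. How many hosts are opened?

9

  3 → host 1 (new)  [load 3/14]
  6 → host 1  [load 9/14]
  8 → host 2 (new)  [load 8/14]
  8 → host 3 (new)  [load 8/14]
  9 → host 4 (new)  [load 9/14]
  4 → host 1  [load 13/14]
  7 → host 5 (new)  [load 7/14]
  6 → host 2  [load 14/14]
  5 → host 3  [load 13/14]
  9 → host 6 (new)  [load 9/14]
  11 → host 7 (new)  [load 11/14]
  8 → host 8 (new)  [load 8/14]
  12 → host 9 (new)  [load 12/14]
9 hosts opened.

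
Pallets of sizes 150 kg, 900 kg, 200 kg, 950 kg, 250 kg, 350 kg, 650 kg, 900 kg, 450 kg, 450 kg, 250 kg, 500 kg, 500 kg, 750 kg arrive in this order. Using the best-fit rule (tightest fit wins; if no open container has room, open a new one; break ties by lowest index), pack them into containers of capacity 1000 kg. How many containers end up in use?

  150 → container 1 (new)  [load 150/1000]
  900 → container 2 (new)  [load 900/1000]
  200 → container 1  [load 350/1000]
  950 → container 3 (new)  [load 950/1000]
  250 → container 1  [load 600/1000]
  350 → container 1  [load 950/1000]
  650 → container 4 (new)  [load 650/1000]
  900 → container 5 (new)  [load 900/1000]
  450 → container 6 (new)  [load 450/1000]
  450 → container 6  [load 900/1000]
  250 → container 4  [load 900/1000]
  500 → container 7 (new)  [load 500/1000]
  500 → container 7  [load 1000/1000]
  750 → container 8 (new)  [load 750/1000]
8 containers opened.

8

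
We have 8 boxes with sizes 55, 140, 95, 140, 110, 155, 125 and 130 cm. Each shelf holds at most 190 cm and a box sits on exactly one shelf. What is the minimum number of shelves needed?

Total = 155 + 140 + 140 + 130 + 125 + 110 + 95 + 55 = 950 cm.
Lower bound: ⌈950/190⌉ = 5 shelves.
Also, 6 boxes each exceed 95 cm, and no two of those can share a shelf, so at least 6 shelves are needed.
A packing using 7 shelves:
  shelf 1: 155 = 155
  shelf 2: 140 = 140
  shelf 3: 140 = 140
  shelf 4: 130 + 55 = 185
  shelf 5: 125 = 125
  shelf 6: 110 = 110
  shelf 7: 95 = 95
No arrangement into 6 shelves stays within capacity, so 7 is optimal.

7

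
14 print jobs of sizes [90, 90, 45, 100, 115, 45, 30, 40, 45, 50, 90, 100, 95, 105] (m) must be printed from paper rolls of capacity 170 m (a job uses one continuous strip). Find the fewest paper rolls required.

8

Total = 115 + 105 + 100 + 100 + 95 + 90 + 90 + 90 + 50 + 45 + 45 + 45 + 40 + 30 = 1040 m.
Lower bound: ⌈1040/170⌉ = 7 paper rolls.
Also, 8 print jobs each exceed 85 m, and no two of those can share a roll, so at least 8 paper rolls are needed.
A packing using 8 paper rolls:
  roll 1: 115 + 50 = 165
  roll 2: 105 + 45 = 150
  roll 3: 100 + 45 = 145
  roll 4: 100 + 45 = 145
  roll 5: 95 + 40 + 30 = 165
  roll 6: 90 = 90
  roll 7: 90 = 90
  roll 8: 90 = 90
This matches the lower bound, so 8 is optimal.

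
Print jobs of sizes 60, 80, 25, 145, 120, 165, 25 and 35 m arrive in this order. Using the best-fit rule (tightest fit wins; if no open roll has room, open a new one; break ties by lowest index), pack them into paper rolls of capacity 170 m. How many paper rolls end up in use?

4

  60 → roll 1 (new)  [load 60/170]
  80 → roll 1  [load 140/170]
  25 → roll 1  [load 165/170]
  145 → roll 2 (new)  [load 145/170]
  120 → roll 3 (new)  [load 120/170]
  165 → roll 4 (new)  [load 165/170]
  25 → roll 2  [load 170/170]
  35 → roll 3  [load 155/170]
4 paper rolls opened.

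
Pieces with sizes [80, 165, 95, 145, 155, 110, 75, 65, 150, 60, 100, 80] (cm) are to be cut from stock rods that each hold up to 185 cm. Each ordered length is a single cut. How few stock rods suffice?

Total = 165 + 155 + 150 + 145 + 110 + 100 + 95 + 80 + 80 + 75 + 65 + 60 = 1280 cm.
Lower bound: ⌈1280/185⌉ = 7 stock rods.
A packing using 8 stock rods:
  stock rod 1: 165 = 165
  stock rod 2: 155 = 155
  stock rod 3: 150 = 150
  stock rod 4: 145 = 145
  stock rod 5: 110 + 75 = 185
  stock rod 6: 100 + 80 = 180
  stock rod 7: 95 + 80 = 175
  stock rod 8: 65 + 60 = 125
No arrangement into 7 stock rods stays within capacity, so 8 is optimal.

8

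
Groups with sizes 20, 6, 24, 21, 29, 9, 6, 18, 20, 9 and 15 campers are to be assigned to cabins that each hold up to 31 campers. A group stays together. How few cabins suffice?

7

Total = 29 + 24 + 21 + 20 + 20 + 18 + 15 + 9 + 9 + 6 + 6 = 177 campers.
Lower bound: ⌈177/31⌉ = 6 cabins.
A packing using 7 cabins:
  cabin 1: 29 = 29
  cabin 2: 24 + 6 = 30
  cabin 3: 21 + 9 = 30
  cabin 4: 20 + 9 = 29
  cabin 5: 20 + 6 = 26
  cabin 6: 18 = 18
  cabin 7: 15 = 15
No arrangement into 6 cabins stays within capacity, so 7 is optimal.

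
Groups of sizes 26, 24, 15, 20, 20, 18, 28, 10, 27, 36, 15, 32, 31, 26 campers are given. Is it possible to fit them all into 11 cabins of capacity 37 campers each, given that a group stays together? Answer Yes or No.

Yes

A valid assignment using 11 cabins:
  cabin 1: 36 = 36
  cabin 2: 32 = 32
  cabin 3: 31 = 31
  cabin 4: 28 = 28
  cabin 5: 27 + 10 = 37
  cabin 6: 26 = 26
  cabin 7: 26 = 26
  cabin 8: 24 = 24
  cabin 9: 20 + 15 = 35
  cabin 10: 20 + 15 = 35
  cabin 11: 18 = 18
Every load is within 37 campers, so 11 cabins suffice.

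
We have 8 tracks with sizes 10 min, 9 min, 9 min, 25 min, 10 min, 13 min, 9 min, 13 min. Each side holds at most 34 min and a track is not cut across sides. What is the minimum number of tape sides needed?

3

Total = 25 + 13 + 13 + 10 + 10 + 9 + 9 + 9 = 98 min.
Lower bound: ⌈98/34⌉ = 3 tape sides.
A packing using 3 tape sides:
  side 1: 25 + 9 = 34
  side 2: 13 + 10 + 10 = 33
  side 3: 13 + 9 + 9 = 31
This matches the lower bound, so 3 is optimal.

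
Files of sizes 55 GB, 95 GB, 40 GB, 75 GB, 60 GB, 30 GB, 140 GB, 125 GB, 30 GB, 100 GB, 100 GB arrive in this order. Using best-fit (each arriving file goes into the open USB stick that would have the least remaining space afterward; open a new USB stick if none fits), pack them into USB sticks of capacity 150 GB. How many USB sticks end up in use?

7

  55 → USB stick 1 (new)  [load 55/150]
  95 → USB stick 1  [load 150/150]
  40 → USB stick 2 (new)  [load 40/150]
  75 → USB stick 2  [load 115/150]
  60 → USB stick 3 (new)  [load 60/150]
  30 → USB stick 2  [load 145/150]
  140 → USB stick 4 (new)  [load 140/150]
  125 → USB stick 5 (new)  [load 125/150]
  30 → USB stick 3  [load 90/150]
  100 → USB stick 6 (new)  [load 100/150]
  100 → USB stick 7 (new)  [load 100/150]
7 USB sticks opened.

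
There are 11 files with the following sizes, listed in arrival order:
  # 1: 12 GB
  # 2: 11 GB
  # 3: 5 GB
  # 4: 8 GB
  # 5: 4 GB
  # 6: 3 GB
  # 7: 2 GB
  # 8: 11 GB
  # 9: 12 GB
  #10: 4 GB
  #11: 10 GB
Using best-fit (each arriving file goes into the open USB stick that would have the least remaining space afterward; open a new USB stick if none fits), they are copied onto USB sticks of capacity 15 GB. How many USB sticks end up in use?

  12 → USB stick 1 (new)  [load 12/15]
  11 → USB stick 2 (new)  [load 11/15]
  5 → USB stick 3 (new)  [load 5/15]
  8 → USB stick 3  [load 13/15]
  4 → USB stick 2  [load 15/15]
  3 → USB stick 1  [load 15/15]
  2 → USB stick 3  [load 15/15]
  11 → USB stick 4 (new)  [load 11/15]
  12 → USB stick 5 (new)  [load 12/15]
  4 → USB stick 4  [load 15/15]
  10 → USB stick 6 (new)  [load 10/15]
6 USB sticks opened.

6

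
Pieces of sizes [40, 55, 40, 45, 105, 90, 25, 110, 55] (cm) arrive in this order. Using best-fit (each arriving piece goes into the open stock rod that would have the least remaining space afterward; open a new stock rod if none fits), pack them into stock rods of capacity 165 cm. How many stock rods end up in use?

  40 → stock rod 1 (new)  [load 40/165]
  55 → stock rod 1  [load 95/165]
  40 → stock rod 1  [load 135/165]
  45 → stock rod 2 (new)  [load 45/165]
  105 → stock rod 2  [load 150/165]
  90 → stock rod 3 (new)  [load 90/165]
  25 → stock rod 1  [load 160/165]
  110 → stock rod 4 (new)  [load 110/165]
  55 → stock rod 4  [load 165/165]
4 stock rods opened.

4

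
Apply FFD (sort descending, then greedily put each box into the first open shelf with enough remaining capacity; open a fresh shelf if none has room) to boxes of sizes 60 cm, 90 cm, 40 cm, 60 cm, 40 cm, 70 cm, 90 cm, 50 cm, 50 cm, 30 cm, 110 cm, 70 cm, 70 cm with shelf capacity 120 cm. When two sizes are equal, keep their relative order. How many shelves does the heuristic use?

Sorted descending: 110, 90, 90, 70, 70, 70, 60, 60, 50, 50, 40, 40, 30.
  110 → shelf 1 (new)  [load 110/120]
  90 → shelf 2 (new)  [load 90/120]
  90 → shelf 3 (new)  [load 90/120]
  70 → shelf 4 (new)  [load 70/120]
  70 → shelf 5 (new)  [load 70/120]
  70 → shelf 6 (new)  [load 70/120]
  60 → shelf 7 (new)  [load 60/120]
  60 → shelf 7  [load 120/120]
  50 → shelf 4  [load 120/120]
  50 → shelf 5  [load 120/120]
  40 → shelf 6  [load 110/120]
  40 → shelf 8 (new)  [load 40/120]
  30 → shelf 2  [load 120/120]
8 shelves opened.

8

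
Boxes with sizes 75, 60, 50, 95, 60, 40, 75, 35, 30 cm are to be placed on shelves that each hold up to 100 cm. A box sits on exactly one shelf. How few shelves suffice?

6

Total = 95 + 75 + 75 + 60 + 60 + 50 + 40 + 35 + 30 = 520 cm.
Lower bound: ⌈520/100⌉ = 6 shelves.
A packing using 6 shelves:
  shelf 1: 95 = 95
  shelf 2: 75 = 75
  shelf 3: 75 = 75
  shelf 4: 60 + 40 = 100
  shelf 5: 60 + 35 = 95
  shelf 6: 50 + 30 = 80
This matches the lower bound, so 6 is optimal.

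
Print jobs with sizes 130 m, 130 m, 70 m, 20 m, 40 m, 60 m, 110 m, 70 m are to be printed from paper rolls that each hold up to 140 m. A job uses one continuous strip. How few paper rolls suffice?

Total = 130 + 130 + 110 + 70 + 70 + 60 + 40 + 20 = 630 m.
Lower bound: ⌈630/140⌉ = 5 paper rolls.
A packing using 5 paper rolls:
  roll 1: 130 = 130
  roll 2: 130 = 130
  roll 3: 110 + 20 = 130
  roll 4: 70 + 70 = 140
  roll 5: 60 + 40 = 100
This matches the lower bound, so 5 is optimal.

5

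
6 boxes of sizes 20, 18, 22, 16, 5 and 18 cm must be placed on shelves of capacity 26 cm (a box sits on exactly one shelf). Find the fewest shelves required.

Total = 22 + 20 + 18 + 18 + 16 + 5 = 99 cm.
Lower bound: ⌈99/26⌉ = 4 shelves.
Also, 5 boxes each exceed 13 cm, and no two of those can share a shelf, so at least 5 shelves are needed.
A packing using 5 shelves:
  shelf 1: 22 = 22
  shelf 2: 20 + 5 = 25
  shelf 3: 18 = 18
  shelf 4: 18 = 18
  shelf 5: 16 = 16
This matches the lower bound, so 5 is optimal.

5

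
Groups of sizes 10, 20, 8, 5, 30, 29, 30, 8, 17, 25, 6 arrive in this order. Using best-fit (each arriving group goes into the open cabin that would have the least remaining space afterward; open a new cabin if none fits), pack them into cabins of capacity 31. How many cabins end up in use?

7

  10 → cabin 1 (new)  [load 10/31]
  20 → cabin 1  [load 30/31]
  8 → cabin 2 (new)  [load 8/31]
  5 → cabin 2  [load 13/31]
  30 → cabin 3 (new)  [load 30/31]
  29 → cabin 4 (new)  [load 29/31]
  30 → cabin 5 (new)  [load 30/31]
  8 → cabin 2  [load 21/31]
  17 → cabin 6 (new)  [load 17/31]
  25 → cabin 7 (new)  [load 25/31]
  6 → cabin 7  [load 31/31]
7 cabins opened.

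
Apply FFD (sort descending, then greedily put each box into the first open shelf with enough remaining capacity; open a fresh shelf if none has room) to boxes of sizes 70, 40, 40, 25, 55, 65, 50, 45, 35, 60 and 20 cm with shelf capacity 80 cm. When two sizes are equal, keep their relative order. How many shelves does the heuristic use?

7

Sorted descending: 70, 65, 60, 55, 50, 45, 40, 40, 35, 25, 20.
  70 → shelf 1 (new)  [load 70/80]
  65 → shelf 2 (new)  [load 65/80]
  60 → shelf 3 (new)  [load 60/80]
  55 → shelf 4 (new)  [load 55/80]
  50 → shelf 5 (new)  [load 50/80]
  45 → shelf 6 (new)  [load 45/80]
  40 → shelf 7 (new)  [load 40/80]
  40 → shelf 7  [load 80/80]
  35 → shelf 6  [load 80/80]
  25 → shelf 4  [load 80/80]
  20 → shelf 3  [load 80/80]
7 shelves opened.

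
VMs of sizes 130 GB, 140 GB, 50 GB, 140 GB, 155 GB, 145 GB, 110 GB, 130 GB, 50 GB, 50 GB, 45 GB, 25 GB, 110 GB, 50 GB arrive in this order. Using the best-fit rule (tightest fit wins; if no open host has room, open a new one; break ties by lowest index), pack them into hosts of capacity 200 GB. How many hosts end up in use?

8

  130 → host 1 (new)  [load 130/200]
  140 → host 2 (new)  [load 140/200]
  50 → host 2  [load 190/200]
  140 → host 3 (new)  [load 140/200]
  155 → host 4 (new)  [load 155/200]
  145 → host 5 (new)  [load 145/200]
  110 → host 6 (new)  [load 110/200]
  130 → host 7 (new)  [load 130/200]
  50 → host 5  [load 195/200]
  50 → host 3  [load 190/200]
  45 → host 4  [load 200/200]
  25 → host 1  [load 155/200]
  110 → host 8 (new)  [load 110/200]
  50 → host 7  [load 180/200]
8 hosts opened.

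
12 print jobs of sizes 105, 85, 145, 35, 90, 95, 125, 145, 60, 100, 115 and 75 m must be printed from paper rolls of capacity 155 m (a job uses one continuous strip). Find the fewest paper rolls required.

10

Total = 145 + 145 + 125 + 115 + 105 + 100 + 95 + 90 + 85 + 75 + 60 + 35 = 1175 m.
Lower bound: ⌈1175/155⌉ = 8 paper rolls.
Also, 9 print jobs each exceed 155/2 m, and no two of those can share a roll, so at least 9 paper rolls are needed.
A packing using 10 paper rolls:
  roll 1: 145 = 145
  roll 2: 145 = 145
  roll 3: 125 = 125
  roll 4: 115 + 35 = 150
  roll 5: 105 = 105
  roll 6: 100 = 100
  roll 7: 95 + 60 = 155
  roll 8: 90 = 90
  roll 9: 85 = 85
  roll 10: 75 = 75
No arrangement into 9 paper rolls stays within capacity, so 10 is optimal.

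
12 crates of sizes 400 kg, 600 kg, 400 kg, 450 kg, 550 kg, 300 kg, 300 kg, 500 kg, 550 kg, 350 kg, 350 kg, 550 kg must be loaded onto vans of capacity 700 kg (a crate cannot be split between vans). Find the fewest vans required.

9

Total = 600 + 550 + 550 + 550 + 500 + 450 + 400 + 400 + 350 + 350 + 300 + 300 = 5300 kg.
Lower bound: ⌈5300/700⌉ = 8 vans.
A packing using 9 vans:
  van 1: 600 = 600
  van 2: 550 = 550
  van 3: 550 = 550
  van 4: 550 = 550
  van 5: 500 = 500
  van 6: 450 = 450
  van 7: 400 + 300 = 700
  van 8: 400 + 300 = 700
  van 9: 350 + 350 = 700
No arrangement into 8 vans stays within capacity, so 9 is optimal.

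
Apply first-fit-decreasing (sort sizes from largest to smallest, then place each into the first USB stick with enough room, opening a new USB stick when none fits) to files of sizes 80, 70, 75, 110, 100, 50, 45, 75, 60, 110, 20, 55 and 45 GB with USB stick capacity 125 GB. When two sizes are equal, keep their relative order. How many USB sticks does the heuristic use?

Sorted descending: 110, 110, 100, 80, 75, 75, 70, 60, 55, 50, 45, 45, 20.
  110 → USB stick 1 (new)  [load 110/125]
  110 → USB stick 2 (new)  [load 110/125]
  100 → USB stick 3 (new)  [load 100/125]
  80 → USB stick 4 (new)  [load 80/125]
  75 → USB stick 5 (new)  [load 75/125]
  75 → USB stick 6 (new)  [load 75/125]
  70 → USB stick 7 (new)  [load 70/125]
  60 → USB stick 8 (new)  [load 60/125]
  55 → USB stick 7  [load 125/125]
  50 → USB stick 5  [load 125/125]
  45 → USB stick 4  [load 125/125]
  45 → USB stick 6  [load 120/125]
  20 → USB stick 3  [load 120/125]
8 USB sticks opened.

8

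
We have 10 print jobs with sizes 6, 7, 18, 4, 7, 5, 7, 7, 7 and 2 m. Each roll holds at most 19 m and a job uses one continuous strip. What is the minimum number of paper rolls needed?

Total = 18 + 7 + 7 + 7 + 7 + 7 + 6 + 5 + 4 + 2 = 70 m.
Lower bound: ⌈70/19⌉ = 4 paper rolls.
A packing using 4 paper rolls:
  roll 1: 18 = 18
  roll 2: 7 + 7 + 5 = 19
  roll 3: 7 + 7 + 4 = 18
  roll 4: 7 + 6 + 2 = 15
This matches the lower bound, so 4 is optimal.

4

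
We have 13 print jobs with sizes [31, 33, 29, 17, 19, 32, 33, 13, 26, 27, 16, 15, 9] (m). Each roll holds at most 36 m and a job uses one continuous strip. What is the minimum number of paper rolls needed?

10

Total = 33 + 33 + 32 + 31 + 29 + 27 + 26 + 19 + 17 + 16 + 15 + 13 + 9 = 300 m.
Lower bound: ⌈300/36⌉ = 9 paper rolls.
A packing using 10 paper rolls:
  roll 1: 33 = 33
  roll 2: 33 = 33
  roll 3: 32 = 32
  roll 4: 31 = 31
  roll 5: 29 = 29
  roll 6: 27 + 9 = 36
  roll 7: 26 = 26
  roll 8: 19 + 17 = 36
  roll 9: 16 + 15 = 31
  roll 10: 13 = 13
No arrangement into 9 paper rolls stays within capacity, so 10 is optimal.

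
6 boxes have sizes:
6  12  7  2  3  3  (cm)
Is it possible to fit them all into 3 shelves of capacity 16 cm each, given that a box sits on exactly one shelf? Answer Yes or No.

A valid assignment using 3 shelves:
  shelf 1: 12 + 3 = 15
  shelf 2: 7 + 6 + 3 = 16
  shelf 3: 2 = 2
Every load is within 16 cm, so 3 shelves suffice.

Yes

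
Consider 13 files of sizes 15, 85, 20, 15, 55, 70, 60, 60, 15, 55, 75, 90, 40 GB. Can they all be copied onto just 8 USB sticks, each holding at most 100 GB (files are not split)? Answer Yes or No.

A valid assignment using 8 USB sticks:
  USB stick 1: 90 = 90
  USB stick 2: 85 + 15 = 100
  USB stick 3: 75 + 20 = 95
  USB stick 4: 70 + 15 + 15 = 100
  USB stick 5: 60 + 40 = 100
  USB stick 6: 60 = 60
  USB stick 7: 55 = 55
  USB stick 8: 55 = 55
Every load is within 100 GB, so 8 USB sticks suffice.

Yes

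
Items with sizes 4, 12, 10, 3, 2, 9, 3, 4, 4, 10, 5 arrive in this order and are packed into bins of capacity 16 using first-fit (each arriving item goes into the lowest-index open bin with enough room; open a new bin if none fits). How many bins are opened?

  4 → bin 1 (new)  [load 4/16]
  12 → bin 1  [load 16/16]
  10 → bin 2 (new)  [load 10/16]
  3 → bin 2  [load 13/16]
  2 → bin 2  [load 15/16]
  9 → bin 3 (new)  [load 9/16]
  3 → bin 3  [load 12/16]
  4 → bin 3  [load 16/16]
  4 → bin 4 (new)  [load 4/16]
  10 → bin 4  [load 14/16]
  5 → bin 5 (new)  [load 5/16]
5 bins opened.

5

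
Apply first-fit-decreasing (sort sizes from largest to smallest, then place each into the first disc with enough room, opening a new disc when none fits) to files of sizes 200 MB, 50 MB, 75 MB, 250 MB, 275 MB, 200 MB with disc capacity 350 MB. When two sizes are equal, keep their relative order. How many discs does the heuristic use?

Sorted descending: 275, 250, 200, 200, 75, 50.
  275 → disc 1 (new)  [load 275/350]
  250 → disc 2 (new)  [load 250/350]
  200 → disc 3 (new)  [load 200/350]
  200 → disc 4 (new)  [load 200/350]
  75 → disc 1  [load 350/350]
  50 → disc 2  [load 300/350]
4 discs opened.

4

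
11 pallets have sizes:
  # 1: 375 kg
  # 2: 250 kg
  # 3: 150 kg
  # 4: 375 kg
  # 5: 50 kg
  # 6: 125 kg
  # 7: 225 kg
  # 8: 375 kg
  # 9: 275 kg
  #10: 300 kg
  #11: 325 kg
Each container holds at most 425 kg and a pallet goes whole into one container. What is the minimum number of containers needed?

8

Total = 375 + 375 + 375 + 325 + 300 + 275 + 250 + 225 + 150 + 125 + 50 = 2825 kg.
Lower bound: ⌈2825/425⌉ = 7 containers.
Also, 8 pallets each exceed 425/2 kg, and no two of those can share a container, so at least 8 containers are needed.
A packing using 8 containers:
  container 1: 375 + 50 = 425
  container 2: 375 = 375
  container 3: 375 = 375
  container 4: 325 = 325
  container 5: 300 + 125 = 425
  container 6: 275 + 150 = 425
  container 7: 250 = 250
  container 8: 225 = 225
This matches the lower bound, so 8 is optimal.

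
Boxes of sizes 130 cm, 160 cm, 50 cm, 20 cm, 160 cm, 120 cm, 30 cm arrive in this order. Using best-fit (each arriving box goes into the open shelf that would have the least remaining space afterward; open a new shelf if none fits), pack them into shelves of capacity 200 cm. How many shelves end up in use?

4

  130 → shelf 1 (new)  [load 130/200]
  160 → shelf 2 (new)  [load 160/200]
  50 → shelf 1  [load 180/200]
  20 → shelf 1  [load 200/200]
  160 → shelf 3 (new)  [load 160/200]
  120 → shelf 4 (new)  [load 120/200]
  30 → shelf 2  [load 190/200]
4 shelves opened.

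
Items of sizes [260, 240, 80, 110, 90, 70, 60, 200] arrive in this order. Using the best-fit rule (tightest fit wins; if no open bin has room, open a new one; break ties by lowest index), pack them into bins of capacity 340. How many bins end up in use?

  260 → bin 1 (new)  [load 260/340]
  240 → bin 2 (new)  [load 240/340]
  80 → bin 1  [load 340/340]
  110 → bin 3 (new)  [load 110/340]
  90 → bin 2  [load 330/340]
  70 → bin 3  [load 180/340]
  60 → bin 3  [load 240/340]
  200 → bin 4 (new)  [load 200/340]
4 bins opened.

4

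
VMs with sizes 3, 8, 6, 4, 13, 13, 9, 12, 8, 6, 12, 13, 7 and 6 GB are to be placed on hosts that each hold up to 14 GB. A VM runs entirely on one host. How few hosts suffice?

10

Total = 13 + 13 + 13 + 12 + 12 + 9 + 8 + 8 + 7 + 6 + 6 + 6 + 4 + 3 = 120 GB.
Lower bound: ⌈120/14⌉ = 9 hosts.
A packing using 10 hosts:
  host 1: 13 = 13
  host 2: 13 = 13
  host 3: 13 = 13
  host 4: 12 = 12
  host 5: 12 = 12
  host 6: 9 + 4 = 13
  host 7: 8 + 6 = 14
  host 8: 8 + 6 = 14
  host 9: 7 + 6 = 13
  host 10: 3 = 3
No arrangement into 9 hosts stays within capacity, so 10 is optimal.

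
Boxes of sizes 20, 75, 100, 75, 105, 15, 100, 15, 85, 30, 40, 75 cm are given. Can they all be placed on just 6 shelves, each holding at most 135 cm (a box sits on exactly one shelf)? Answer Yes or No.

Total = 735 cm; ⌈735/135⌉ = 6.
7 boxes each exceed half the capacity and cannot share a shelf, forcing at least 7 shelves.
At least 7 shelves are required, but only 6 are allowed.

No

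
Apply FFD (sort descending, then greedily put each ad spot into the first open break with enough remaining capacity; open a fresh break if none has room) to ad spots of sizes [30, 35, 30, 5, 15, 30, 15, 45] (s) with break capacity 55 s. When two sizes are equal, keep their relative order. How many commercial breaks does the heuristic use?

Sorted descending: 45, 35, 30, 30, 30, 15, 15, 5.
  45 → break 1 (new)  [load 45/55]
  35 → break 2 (new)  [load 35/55]
  30 → break 3 (new)  [load 30/55]
  30 → break 4 (new)  [load 30/55]
  30 → break 5 (new)  [load 30/55]
  15 → break 2  [load 50/55]
  15 → break 3  [load 45/55]
  5 → break 1  [load 50/55]
5 commercial breaks opened.

5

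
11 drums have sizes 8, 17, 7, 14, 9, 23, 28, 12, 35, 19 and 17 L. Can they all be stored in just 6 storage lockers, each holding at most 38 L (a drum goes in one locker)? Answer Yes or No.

Yes

A valid assignment using 6 storage lockers:
  locker 1: 35 = 35
  locker 2: 28 + 9 = 37
  locker 3: 23 + 14 = 37
  locker 4: 19 + 17 = 36
  locker 5: 17 + 12 + 8 = 37
  locker 6: 7 = 7
Every load is within 38 L, so 6 storage lockers suffice.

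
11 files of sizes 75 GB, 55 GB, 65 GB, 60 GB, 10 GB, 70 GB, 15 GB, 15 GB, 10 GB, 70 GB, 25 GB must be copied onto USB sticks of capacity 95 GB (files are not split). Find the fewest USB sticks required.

Total = 75 + 70 + 70 + 65 + 60 + 55 + 25 + 15 + 15 + 10 + 10 = 470 GB.
Lower bound: ⌈470/95⌉ = 5 USB sticks.
Also, 6 files each exceed 95/2 GB, and no two of those can share a USB stick, so at least 6 USB sticks are needed.
A packing using 6 USB sticks:
  USB stick 1: 75 + 15 = 90
  USB stick 2: 70 + 25 = 95
  USB stick 3: 70 + 15 + 10 = 95
  USB stick 4: 65 + 10 = 75
  USB stick 5: 60 = 60
  USB stick 6: 55 = 55
This matches the lower bound, so 6 is optimal.

6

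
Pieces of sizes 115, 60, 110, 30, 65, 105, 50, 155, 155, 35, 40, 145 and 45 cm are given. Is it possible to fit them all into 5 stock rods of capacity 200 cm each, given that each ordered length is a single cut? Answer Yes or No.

No

Total = 1110 cm; ⌈1110/200⌉ = 6.
At least 6 stock rods are required, but only 5 are allowed.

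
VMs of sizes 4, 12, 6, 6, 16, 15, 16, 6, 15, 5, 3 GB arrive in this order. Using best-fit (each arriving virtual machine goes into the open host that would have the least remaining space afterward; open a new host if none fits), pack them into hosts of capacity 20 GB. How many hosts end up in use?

6

  4 → host 1 (new)  [load 4/20]
  12 → host 1  [load 16/20]
  6 → host 2 (new)  [load 6/20]
  6 → host 2  [load 12/20]
  16 → host 3 (new)  [load 16/20]
  15 → host 4 (new)  [load 15/20]
  16 → host 5 (new)  [load 16/20]
  6 → host 2  [load 18/20]
  15 → host 6 (new)  [load 15/20]
  5 → host 4  [load 20/20]
  3 → host 1  [load 19/20]
6 hosts opened.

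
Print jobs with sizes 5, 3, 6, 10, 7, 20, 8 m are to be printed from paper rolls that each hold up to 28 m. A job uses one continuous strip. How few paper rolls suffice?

3

Total = 20 + 10 + 8 + 7 + 6 + 5 + 3 = 59 m.
Lower bound: ⌈59/28⌉ = 3 paper rolls.
A packing using 3 paper rolls:
  roll 1: 20 + 8 = 28
  roll 2: 10 + 7 + 6 + 5 = 28
  roll 3: 3 = 3
This matches the lower bound, so 3 is optimal.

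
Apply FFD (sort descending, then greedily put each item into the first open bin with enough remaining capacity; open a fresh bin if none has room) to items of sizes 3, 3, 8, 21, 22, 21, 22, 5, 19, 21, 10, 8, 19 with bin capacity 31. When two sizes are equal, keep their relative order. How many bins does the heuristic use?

Sorted descending: 22, 22, 21, 21, 21, 19, 19, 10, 8, 8, 5, 3, 3.
  22 → bin 1 (new)  [load 22/31]
  22 → bin 2 (new)  [load 22/31]
  21 → bin 3 (new)  [load 21/31]
  21 → bin 4 (new)  [load 21/31]
  21 → bin 5 (new)  [load 21/31]
  19 → bin 6 (new)  [load 19/31]
  19 → bin 7 (new)  [load 19/31]
  10 → bin 3  [load 31/31]
  8 → bin 1  [load 30/31]
  8 → bin 2  [load 30/31]
  5 → bin 4  [load 26/31]
  3 → bin 4  [load 29/31]
  3 → bin 5  [load 24/31]
7 bins opened.

7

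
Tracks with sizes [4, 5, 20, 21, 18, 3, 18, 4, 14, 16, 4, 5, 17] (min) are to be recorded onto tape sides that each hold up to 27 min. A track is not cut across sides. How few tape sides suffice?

Total = 21 + 20 + 18 + 18 + 17 + 16 + 14 + 5 + 5 + 4 + 4 + 4 + 3 = 149 min.
Lower bound: ⌈149/27⌉ = 6 tape sides.
Also, 7 tracks each exceed 27/2 min, and no two of those can share a side, so at least 7 tape sides are needed.
A packing using 7 tape sides:
  side 1: 21 + 5 = 26
  side 2: 20 + 5 = 25
  side 3: 18 + 4 + 4 = 26
  side 4: 18 + 4 + 3 = 25
  side 5: 17 = 17
  side 6: 16 = 16
  side 7: 14 = 14
This matches the lower bound, so 7 is optimal.

7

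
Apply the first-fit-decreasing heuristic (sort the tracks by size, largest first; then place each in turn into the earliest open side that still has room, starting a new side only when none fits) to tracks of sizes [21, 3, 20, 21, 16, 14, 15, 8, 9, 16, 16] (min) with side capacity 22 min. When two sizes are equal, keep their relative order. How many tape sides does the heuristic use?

9

Sorted descending: 21, 21, 20, 16, 16, 16, 15, 14, 9, 8, 3.
  21 → side 1 (new)  [load 21/22]
  21 → side 2 (new)  [load 21/22]
  20 → side 3 (new)  [load 20/22]
  16 → side 4 (new)  [load 16/22]
  16 → side 5 (new)  [load 16/22]
  16 → side 6 (new)  [load 16/22]
  15 → side 7 (new)  [load 15/22]
  14 → side 8 (new)  [load 14/22]
  9 → side 9 (new)  [load 9/22]
  8 → side 8  [load 22/22]
  3 → side 4  [load 19/22]
9 tape sides opened.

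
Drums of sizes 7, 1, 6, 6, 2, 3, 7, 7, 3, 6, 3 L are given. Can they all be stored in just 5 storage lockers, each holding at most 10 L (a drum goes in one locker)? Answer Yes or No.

No

Total = 51 L; ⌈51/10⌉ = 6.
At least 6 storage lockers are required, but only 5 are allowed.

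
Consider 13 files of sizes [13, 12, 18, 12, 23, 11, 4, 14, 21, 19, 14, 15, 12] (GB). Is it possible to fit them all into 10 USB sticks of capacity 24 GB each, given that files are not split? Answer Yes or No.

A valid assignment using 10 USB sticks:
  USB stick 1: 23 = 23
  USB stick 2: 21 = 21
  USB stick 3: 19 + 4 = 23
  USB stick 4: 18 = 18
  USB stick 5: 15 = 15
  USB stick 6: 14 = 14
  USB stick 7: 14 = 14
  USB stick 8: 13 + 11 = 24
  USB stick 9: 12 + 12 = 24
  USB stick 10: 12 = 12
Every load is within 24 GB, so 10 USB sticks suffice.

Yes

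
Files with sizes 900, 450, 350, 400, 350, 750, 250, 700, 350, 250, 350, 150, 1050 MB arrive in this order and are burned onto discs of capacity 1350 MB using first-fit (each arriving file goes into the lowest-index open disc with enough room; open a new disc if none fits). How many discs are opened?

5

  900 → disc 1 (new)  [load 900/1350]
  450 → disc 1  [load 1350/1350]
  350 → disc 2 (new)  [load 350/1350]
  400 → disc 2  [load 750/1350]
  350 → disc 2  [load 1100/1350]
  750 → disc 3 (new)  [load 750/1350]
  250 → disc 2  [load 1350/1350]
  700 → disc 4 (new)  [load 700/1350]
  350 → disc 3  [load 1100/1350]
  250 → disc 3  [load 1350/1350]
  350 → disc 4  [load 1050/1350]
  150 → disc 4  [load 1200/1350]
  1050 → disc 5 (new)  [load 1050/1350]
5 discs opened.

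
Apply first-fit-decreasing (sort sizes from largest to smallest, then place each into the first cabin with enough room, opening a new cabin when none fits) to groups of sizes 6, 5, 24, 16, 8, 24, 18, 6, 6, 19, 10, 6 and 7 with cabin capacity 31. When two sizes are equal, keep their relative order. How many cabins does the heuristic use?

6

Sorted descending: 24, 24, 19, 18, 16, 10, 8, 7, 6, 6, 6, 6, 5.
  24 → cabin 1 (new)  [load 24/31]
  24 → cabin 2 (new)  [load 24/31]
  19 → cabin 3 (new)  [load 19/31]
  18 → cabin 4 (new)  [load 18/31]
  16 → cabin 5 (new)  [load 16/31]
  10 → cabin 3  [load 29/31]
  8 → cabin 4  [load 26/31]
  7 → cabin 1  [load 31/31]
  6 → cabin 2  [load 30/31]
  6 → cabin 5  [load 22/31]
  6 → cabin 5  [load 28/31]
  6 → cabin 6 (new)  [load 6/31]
  5 → cabin 4  [load 31/31]
6 cabins opened.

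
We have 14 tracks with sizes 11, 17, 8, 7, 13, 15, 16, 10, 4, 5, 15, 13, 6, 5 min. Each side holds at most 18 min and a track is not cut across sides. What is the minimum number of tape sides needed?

9

Total = 17 + 16 + 15 + 15 + 13 + 13 + 11 + 10 + 8 + 7 + 6 + 5 + 5 + 4 = 145 min.
Lower bound: ⌈145/18⌉ = 9 tape sides.
A packing using 9 tape sides:
  side 1: 17 = 17
  side 2: 16 = 16
  side 3: 15 = 15
  side 4: 15 = 15
  side 5: 13 + 5 = 18
  side 6: 13 + 5 = 18
  side 7: 11 + 7 = 18
  side 8: 10 + 8 = 18
  side 9: 6 + 4 = 10
This matches the lower bound, so 9 is optimal.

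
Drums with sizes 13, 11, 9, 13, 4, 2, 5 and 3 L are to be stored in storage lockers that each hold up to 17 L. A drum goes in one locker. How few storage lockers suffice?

Total = 13 + 13 + 11 + 9 + 5 + 4 + 3 + 2 = 60 L.
Lower bound: ⌈60/17⌉ = 4 storage lockers.
A packing using 4 storage lockers:
  locker 1: 13 + 4 = 17
  locker 2: 13 + 3 = 16
  locker 3: 11 + 5 = 16
  locker 4: 9 + 2 = 11
This matches the lower bound, so 4 is optimal.

4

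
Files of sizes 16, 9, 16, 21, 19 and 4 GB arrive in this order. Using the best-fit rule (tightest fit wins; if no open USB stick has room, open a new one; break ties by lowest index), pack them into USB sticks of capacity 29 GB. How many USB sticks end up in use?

  16 → USB stick 1 (new)  [load 16/29]
  9 → USB stick 1  [load 25/29]
  16 → USB stick 2 (new)  [load 16/29]
  21 → USB stick 3 (new)  [load 21/29]
  19 → USB stick 4 (new)  [load 19/29]
  4 → USB stick 1  [load 29/29]
4 USB sticks opened.

4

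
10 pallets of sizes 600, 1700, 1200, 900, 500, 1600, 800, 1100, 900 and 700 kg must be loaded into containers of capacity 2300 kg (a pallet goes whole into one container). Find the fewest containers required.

5

Total = 1700 + 1600 + 1200 + 1100 + 900 + 900 + 800 + 700 + 600 + 500 = 10000 kg.
Lower bound: ⌈10000/2300⌉ = 5 containers.
A packing using 5 containers:
  container 1: 1700 + 600 = 2300
  container 2: 1600 + 700 = 2300
  container 3: 1200 + 1100 = 2300
  container 4: 900 + 900 + 500 = 2300
  container 5: 800 = 800
This matches the lower bound, so 5 is optimal.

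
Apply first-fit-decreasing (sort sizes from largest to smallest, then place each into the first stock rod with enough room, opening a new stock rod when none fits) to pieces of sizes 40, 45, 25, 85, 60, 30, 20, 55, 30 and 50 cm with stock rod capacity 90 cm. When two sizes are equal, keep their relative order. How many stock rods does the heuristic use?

5

Sorted descending: 85, 60, 55, 50, 45, 40, 30, 30, 25, 20.
  85 → stock rod 1 (new)  [load 85/90]
  60 → stock rod 2 (new)  [load 60/90]
  55 → stock rod 3 (new)  [load 55/90]
  50 → stock rod 4 (new)  [load 50/90]
  45 → stock rod 5 (new)  [load 45/90]
  40 → stock rod 4  [load 90/90]
  30 → stock rod 2  [load 90/90]
  30 → stock rod 3  [load 85/90]
  25 → stock rod 5  [load 70/90]
  20 → stock rod 5  [load 90/90]
5 stock rods opened.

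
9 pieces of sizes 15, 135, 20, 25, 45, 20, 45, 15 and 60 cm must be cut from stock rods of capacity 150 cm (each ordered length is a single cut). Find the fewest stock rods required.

3

Total = 135 + 60 + 45 + 45 + 25 + 20 + 20 + 15 + 15 = 380 cm.
Lower bound: ⌈380/150⌉ = 3 stock rods.
A packing using 3 stock rods:
  stock rod 1: 135 + 15 = 150
  stock rod 2: 60 + 45 + 45 = 150
  stock rod 3: 25 + 20 + 20 + 15 = 80
This matches the lower bound, so 3 is optimal.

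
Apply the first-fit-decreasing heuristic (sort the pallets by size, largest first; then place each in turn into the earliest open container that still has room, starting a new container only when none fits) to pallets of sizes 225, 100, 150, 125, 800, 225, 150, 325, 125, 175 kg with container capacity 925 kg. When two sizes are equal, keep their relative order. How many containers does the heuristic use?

3

Sorted descending: 800, 325, 225, 225, 175, 150, 150, 125, 125, 100.
  800 → container 1 (new)  [load 800/925]
  325 → container 2 (new)  [load 325/925]
  225 → container 2  [load 550/925]
  225 → container 2  [load 775/925]
  175 → container 3 (new)  [load 175/925]
  150 → container 2  [load 925/925]
  150 → container 3  [load 325/925]
  125 → container 1  [load 925/925]
  125 → container 3  [load 450/925]
  100 → container 3  [load 550/925]
3 containers opened.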